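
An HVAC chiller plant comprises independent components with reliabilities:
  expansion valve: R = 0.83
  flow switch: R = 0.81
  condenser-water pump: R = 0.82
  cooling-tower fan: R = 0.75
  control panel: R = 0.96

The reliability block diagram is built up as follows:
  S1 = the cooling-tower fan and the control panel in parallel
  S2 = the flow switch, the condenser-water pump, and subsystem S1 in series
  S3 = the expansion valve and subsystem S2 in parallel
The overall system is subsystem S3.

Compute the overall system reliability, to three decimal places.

Parallel (cooling-tower fan and control panel): 1 − (1 − 0.75000)(1 − 0.96000) = 0.99000
Series (flow switch, condenser-water pump, and [0.99000]): 0.81000 × 0.82000 × 0.99000 = 0.65756
Parallel (expansion valve and [0.65756]): 1 − (1 − 0.83000)(1 − 0.65756) = 0.942

0.942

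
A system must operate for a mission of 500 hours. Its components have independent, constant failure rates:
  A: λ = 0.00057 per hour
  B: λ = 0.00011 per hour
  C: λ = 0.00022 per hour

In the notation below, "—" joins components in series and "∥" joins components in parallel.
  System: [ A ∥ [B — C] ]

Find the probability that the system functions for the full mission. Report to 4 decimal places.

R(A) = exp(−0.00057 × 500) = 0.752014
R(B) = exp(−0.00011 × 500) = 0.946485
R(C) = exp(−0.00022 × 500) = 0.895834
Series (B and C): 0.946485 × 0.895834 = 0.847893
Parallel (A and [0.847893]): 1 − (1 − 0.752014)(1 − 0.847893) = 0.9623

0.9623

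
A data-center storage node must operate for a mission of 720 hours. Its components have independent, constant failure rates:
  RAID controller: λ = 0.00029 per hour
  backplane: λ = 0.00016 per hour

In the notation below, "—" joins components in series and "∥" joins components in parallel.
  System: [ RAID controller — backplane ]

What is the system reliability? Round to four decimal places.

R(RAID controller) = exp(−0.00029 × 720) = 0.811558
R(backplane) = exp(−0.00016 × 720) = 0.891188
Series (RAID controller and backplane): 0.811558 × 0.891188 = 0.7233

0.7233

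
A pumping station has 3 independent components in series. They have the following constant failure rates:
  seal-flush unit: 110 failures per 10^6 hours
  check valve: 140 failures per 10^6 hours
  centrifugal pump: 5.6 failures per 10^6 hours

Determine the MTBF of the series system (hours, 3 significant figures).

Series of exponential components: λ_sys = Σ λ_i
λ_sys = 0.00011 + 0.00014 + 0.0000056 = 2.5560e-04 /h
MTBF = 1 / λ_sys = 3910 h

3910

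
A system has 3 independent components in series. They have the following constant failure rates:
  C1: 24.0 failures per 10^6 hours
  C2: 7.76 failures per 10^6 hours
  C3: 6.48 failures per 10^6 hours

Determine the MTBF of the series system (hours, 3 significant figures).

26200

Series of exponential components: λ_sys = Σ λ_i
λ_sys = 0.0000240 + 0.00000776 + 0.00000648 = 3.8240e-05 /h
MTBF = 1 / λ_sys = 26200 h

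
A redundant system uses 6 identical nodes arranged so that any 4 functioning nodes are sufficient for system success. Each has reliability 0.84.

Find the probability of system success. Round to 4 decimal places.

R = Σ_{i=4}^{6} C(6,i) p^i (1−p)^{6−i} with p = 0.84
C(6,4)·0.84^4·0.16^2 = 0.191183
C(6,5)·0.84^5·0.16^1 = 0.401483
C(6,6)·0.84^6·0.16^0 = 0.351298
Sum = 0.9440

0.9440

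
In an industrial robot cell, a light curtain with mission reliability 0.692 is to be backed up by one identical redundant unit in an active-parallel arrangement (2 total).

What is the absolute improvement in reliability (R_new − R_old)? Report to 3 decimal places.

R_before = 0.692
R_after = 1 − (1 − 0.692)^2 = 0.905
ΔR = 0.905 − 0.692 = 0.213

0.213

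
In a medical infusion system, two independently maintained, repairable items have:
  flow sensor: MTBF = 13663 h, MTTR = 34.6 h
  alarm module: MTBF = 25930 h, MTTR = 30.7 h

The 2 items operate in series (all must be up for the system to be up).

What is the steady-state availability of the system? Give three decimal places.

0.996

A(flow sensor) = MTBF/(MTBF+MTTR) = 13663/(13663+34.6) = 0.997474
A(alarm module) = MTBF/(MTBF+MTTR) = 25930/(25930+30.7) = 0.998817
Series availability: 0.997474 × 0.998817 = 0.996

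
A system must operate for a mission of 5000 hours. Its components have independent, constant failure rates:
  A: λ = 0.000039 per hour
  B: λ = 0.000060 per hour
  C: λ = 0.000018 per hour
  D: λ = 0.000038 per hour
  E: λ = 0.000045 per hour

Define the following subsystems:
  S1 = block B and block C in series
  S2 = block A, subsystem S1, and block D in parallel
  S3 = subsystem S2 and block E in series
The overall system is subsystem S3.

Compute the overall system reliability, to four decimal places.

R(A) = exp(−0.000039 × 5000) = 0.822835
R(B) = exp(−0.000060 × 5000) = 0.740818
R(C) = exp(−0.000018 × 5000) = 0.913931
R(D) = exp(−0.000038 × 5000) = 0.826959
R(E) = exp(−0.000045 × 5000) = 0.798516
Series (B and C): 0.740818 × 0.913931 = 0.677057
Parallel (A, [0.677057], and D): 1 − (1 − 0.822835)(1 − 0.677057)(1 − 0.826959) = 0.990100
Series ([0.990100] and E): 0.990100 × 0.798516 = 0.7906

0.7906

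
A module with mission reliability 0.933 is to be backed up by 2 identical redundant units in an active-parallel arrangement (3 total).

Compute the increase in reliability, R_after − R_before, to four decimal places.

0.0667

R_before = 0.933
R_after = 1 − (1 − 0.933)^3 = 0.9997
ΔR = 0.9997 − 0.933 = 0.0667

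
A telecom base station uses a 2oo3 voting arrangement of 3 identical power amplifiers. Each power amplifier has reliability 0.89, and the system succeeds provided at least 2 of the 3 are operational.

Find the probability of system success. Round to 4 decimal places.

R = Σ_{i=2}^{3} C(3,i) p^i (1−p)^{3−i} with p = 0.89
C(3,2)·0.89^2·0.11^1 = 0.261393
C(3,3)·0.89^3·0.11^0 = 0.704969
Sum = 0.9664

0.9664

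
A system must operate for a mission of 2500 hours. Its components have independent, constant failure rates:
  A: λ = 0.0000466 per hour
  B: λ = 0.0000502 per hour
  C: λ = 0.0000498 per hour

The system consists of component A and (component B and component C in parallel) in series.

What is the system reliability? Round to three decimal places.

R(A) = exp(−0.0000466 × 2500) = 0.89003
R(B) = exp(−0.0000502 × 2500) = 0.88206
R(C) = exp(−0.0000498 × 2500) = 0.88294
Parallel (B and C): 1 − (1 − 0.88206)(1 − 0.88294) = 0.98619
Series (A and [0.98619]): 0.89003 × 0.98619 = 0.878

0.878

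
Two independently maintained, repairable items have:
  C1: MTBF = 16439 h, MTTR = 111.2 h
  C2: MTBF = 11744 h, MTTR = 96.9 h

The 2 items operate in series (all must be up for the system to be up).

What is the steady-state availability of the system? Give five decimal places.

0.98515

A(C1) = MTBF/(MTBF+MTTR) = 16439/(16439+111.2) = 0.993281
A(C2) = MTBF/(MTBF+MTTR) = 11744/(11744+96.9) = 0.991817
Series availability: 0.993281 × 0.991817 = 0.98515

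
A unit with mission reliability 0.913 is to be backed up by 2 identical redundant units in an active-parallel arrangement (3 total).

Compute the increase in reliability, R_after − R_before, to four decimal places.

R_before = 0.913
R_after = 1 − (1 − 0.913)^3 = 0.9993
ΔR = 0.9993 − 0.913 = 0.0863

0.0863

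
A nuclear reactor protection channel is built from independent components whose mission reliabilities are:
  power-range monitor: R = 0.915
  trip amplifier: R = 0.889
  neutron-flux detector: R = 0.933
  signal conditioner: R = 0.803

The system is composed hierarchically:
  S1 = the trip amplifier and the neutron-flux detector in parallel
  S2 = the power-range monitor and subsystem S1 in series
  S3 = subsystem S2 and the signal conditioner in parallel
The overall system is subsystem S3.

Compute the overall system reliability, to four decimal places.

Parallel (trip amplifier and neutron-flux detector): 1 − (1 − 0.889000)(1 − 0.933000) = 0.992563
Series (power-range monitor and [0.992563]): 0.915000 × 0.992563 = 0.908195
Parallel ([0.908195] and signal conditioner): 1 − (1 − 0.908195)(1 − 0.803000) = 0.9819

0.9819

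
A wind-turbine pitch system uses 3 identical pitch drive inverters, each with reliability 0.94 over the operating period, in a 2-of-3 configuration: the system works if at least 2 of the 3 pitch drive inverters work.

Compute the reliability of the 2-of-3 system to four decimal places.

0.9896

R = Σ_{i=2}^{3} C(3,i) p^i (1−p)^{3−i} with p = 0.94
C(3,2)·0.94^2·0.06^1 = 0.159048
C(3,3)·0.94^3·0.06^0 = 0.830584
Sum = 0.9896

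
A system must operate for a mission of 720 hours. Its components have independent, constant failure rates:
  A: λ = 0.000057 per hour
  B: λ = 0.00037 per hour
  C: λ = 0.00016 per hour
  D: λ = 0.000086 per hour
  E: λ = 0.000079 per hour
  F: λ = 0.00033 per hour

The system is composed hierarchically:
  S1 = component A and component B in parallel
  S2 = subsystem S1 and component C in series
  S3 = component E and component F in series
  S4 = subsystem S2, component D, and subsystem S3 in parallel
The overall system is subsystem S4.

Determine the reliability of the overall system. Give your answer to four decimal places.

0.9982

R(A) = exp(−0.000057 × 720) = 0.959791
R(B) = exp(−0.00037 × 720) = 0.766133
R(C) = exp(−0.00016 × 720) = 0.891188
R(D) = exp(−0.000086 × 720) = 0.939958
R(E) = exp(−0.000079 × 720) = 0.944707
R(F) = exp(−0.00033 × 720) = 0.788518
Parallel (A and B): 1 − (1 − 0.959791)(1 − 0.766133) = 0.990596
Series ([0.990596] and C): 0.990596 × 0.891188 = 0.882807
Series (E and F): 0.944707 × 0.788518 = 0.744918
Parallel ([0.882807], D, and [0.744918]): 1 − (1 − 0.882807)(1 − 0.939958)(1 − 0.744918) = 0.9982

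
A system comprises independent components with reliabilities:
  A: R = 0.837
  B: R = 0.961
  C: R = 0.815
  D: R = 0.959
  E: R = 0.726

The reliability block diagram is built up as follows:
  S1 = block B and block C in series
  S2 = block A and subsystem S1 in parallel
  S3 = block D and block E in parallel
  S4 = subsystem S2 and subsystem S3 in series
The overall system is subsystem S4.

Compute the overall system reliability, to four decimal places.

Series (B and C): 0.961000 × 0.815000 = 0.783215
Parallel (A and [0.783215]): 1 − (1 − 0.837000)(1 − 0.783215) = 0.964664
Parallel (D and E): 1 − (1 − 0.959000)(1 − 0.726000) = 0.988766
Series ([0.964664] and [0.988766]): 0.964664 × 0.988766 = 0.9538

0.9538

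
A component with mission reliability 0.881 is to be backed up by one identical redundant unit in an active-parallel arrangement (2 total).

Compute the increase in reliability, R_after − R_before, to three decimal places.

R_before = 0.881
R_after = 1 − (1 − 0.881)^2 = 0.986
ΔR = 0.986 − 0.881 = 0.105

0.105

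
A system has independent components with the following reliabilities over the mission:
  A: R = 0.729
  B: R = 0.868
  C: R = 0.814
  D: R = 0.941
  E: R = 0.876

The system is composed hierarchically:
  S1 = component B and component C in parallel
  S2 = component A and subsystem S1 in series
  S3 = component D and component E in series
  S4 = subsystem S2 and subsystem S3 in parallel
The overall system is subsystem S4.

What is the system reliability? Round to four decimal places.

Parallel (B and C): 1 − (1 − 0.868000)(1 − 0.814000) = 0.975448
Series (A and [0.975448]): 0.729000 × 0.975448 = 0.711102
Series (D and E): 0.941000 × 0.876000 = 0.824316
Parallel ([0.711102] and [0.824316]): 1 − (1 − 0.711102)(1 − 0.824316) = 0.9492

0.9492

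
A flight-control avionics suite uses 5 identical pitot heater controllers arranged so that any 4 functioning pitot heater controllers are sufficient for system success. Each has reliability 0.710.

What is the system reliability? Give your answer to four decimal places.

0.5489

R = Σ_{i=4}^{5} C(5,i) p^i (1−p)^{5−i} with p = 0.710
C(5,4)·0.710^4·0.290^1 = 0.368469
C(5,5)·0.710^5·0.290^0 = 0.180423
Sum = 0.5489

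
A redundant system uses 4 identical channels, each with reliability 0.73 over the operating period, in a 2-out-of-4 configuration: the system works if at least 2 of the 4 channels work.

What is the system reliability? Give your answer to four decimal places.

R = Σ_{i=2}^{4} C(4,i) p^i (1−p)^{4−i} with p = 0.73
C(4,2)·0.73^2·0.27^2 = 0.233090
C(4,3)·0.73^3·0.27^1 = 0.420138
C(4,4)·0.73^4·0.27^0 = 0.283982
Sum = 0.9372

0.9372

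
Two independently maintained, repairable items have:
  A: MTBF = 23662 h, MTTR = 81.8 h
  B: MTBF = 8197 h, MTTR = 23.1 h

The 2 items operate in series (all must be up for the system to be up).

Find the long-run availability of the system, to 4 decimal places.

0.9938

A(A) = MTBF/(MTBF+MTTR) = 23662/(23662+81.8) = 0.996555
A(B) = MTBF/(MTBF+MTTR) = 8197/(8197+23.1) = 0.997190
Series availability: 0.996555 × 0.997190 = 0.9938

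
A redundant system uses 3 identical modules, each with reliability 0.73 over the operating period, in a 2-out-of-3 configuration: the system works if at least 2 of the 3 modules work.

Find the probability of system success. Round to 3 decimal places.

R = Σ_{i=2}^{3} C(3,i) p^i (1−p)^{3−i} with p = 0.73
C(3,2)·0.73^2·0.27^1 = 0.43165
C(3,3)·0.73^3·0.27^0 = 0.38902
Sum = 0.821

0.821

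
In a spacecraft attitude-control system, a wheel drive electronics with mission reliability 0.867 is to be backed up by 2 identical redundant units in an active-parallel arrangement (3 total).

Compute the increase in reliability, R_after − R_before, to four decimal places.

0.1306

R_before = 0.867
R_after = 1 − (1 − 0.867)^3 = 0.9976
ΔR = 0.9976 − 0.867 = 0.1306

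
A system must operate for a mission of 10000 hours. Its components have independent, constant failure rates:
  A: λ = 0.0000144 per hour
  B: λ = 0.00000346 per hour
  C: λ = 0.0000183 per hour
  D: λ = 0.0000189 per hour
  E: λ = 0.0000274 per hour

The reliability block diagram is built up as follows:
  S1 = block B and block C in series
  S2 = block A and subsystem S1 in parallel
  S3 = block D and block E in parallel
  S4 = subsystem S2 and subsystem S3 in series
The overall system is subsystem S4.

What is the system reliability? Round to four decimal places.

R(A) = exp(−0.0000144 × 10000) = 0.865888
R(B) = exp(−0.00000346 × 10000) = 0.965992
R(C) = exp(−0.0000183 × 10000) = 0.832768
R(D) = exp(−0.0000189 × 10000) = 0.827787
R(E) = exp(−0.0000274 × 10000) = 0.760332
Series (B and C): 0.965992 × 0.832768 = 0.804447
Parallel (A and [0.804447]): 1 − (1 − 0.865888)(1 − 0.804447) = 0.973774
Parallel (D and E): 1 − (1 − 0.827787)(1 − 0.760332) = 0.958726
Series ([0.973774] and [0.958726]): 0.973774 × 0.958726 = 0.9336

0.9336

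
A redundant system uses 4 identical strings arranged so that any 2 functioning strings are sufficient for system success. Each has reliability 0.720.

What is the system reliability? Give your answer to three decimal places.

R = Σ_{i=2}^{4} C(4,i) p^i (1−p)^{4−i} with p = 0.720
C(4,2)·0.720^2·0.280^2 = 0.24386
C(4,3)·0.720^3·0.280^1 = 0.41804
C(4,4)·0.720^4·0.280^0 = 0.26874
Sum = 0.931

0.931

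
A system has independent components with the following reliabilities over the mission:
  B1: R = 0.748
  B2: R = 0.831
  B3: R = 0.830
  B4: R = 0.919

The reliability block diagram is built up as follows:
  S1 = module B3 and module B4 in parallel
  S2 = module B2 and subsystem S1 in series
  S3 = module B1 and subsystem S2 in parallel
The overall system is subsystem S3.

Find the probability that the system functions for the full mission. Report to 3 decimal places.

0.955

Parallel (B3 and B4): 1 − (1 − 0.83000)(1 − 0.91900) = 0.98623
Series (B2 and [0.98623]): 0.83100 × 0.98623 = 0.81956
Parallel (B1 and [0.81956]): 1 − (1 − 0.74800)(1 − 0.81956) = 0.955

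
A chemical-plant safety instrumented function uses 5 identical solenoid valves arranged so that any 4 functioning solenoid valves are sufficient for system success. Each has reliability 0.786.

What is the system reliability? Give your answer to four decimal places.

0.7084

R = Σ_{i=4}^{5} C(5,i) p^i (1−p)^{5−i} with p = 0.786
C(5,4)·0.786^4·0.214^1 = 0.408389
C(5,5)·0.786^5·0.214^0 = 0.299994
Sum = 0.7084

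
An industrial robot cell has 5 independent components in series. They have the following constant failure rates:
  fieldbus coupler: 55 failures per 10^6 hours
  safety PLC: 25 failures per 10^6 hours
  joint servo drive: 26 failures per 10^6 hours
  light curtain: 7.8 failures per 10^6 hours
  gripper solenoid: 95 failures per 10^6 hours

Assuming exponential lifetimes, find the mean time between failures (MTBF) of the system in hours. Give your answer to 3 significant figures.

4790

Series of exponential components: λ_sys = Σ λ_i
λ_sys = 0.000055 + 0.000025 + 0.000026 + 0.0000078 + 0.000095 = 2.0880e-04 /h
MTBF = 1 / λ_sys = 4790 h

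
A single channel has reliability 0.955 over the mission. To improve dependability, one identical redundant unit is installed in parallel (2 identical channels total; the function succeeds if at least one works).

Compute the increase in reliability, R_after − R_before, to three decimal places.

0.043

R_before = 0.955
R_after = 1 − (1 − 0.955)^2 = 0.998
ΔR = 0.998 − 0.955 = 0.043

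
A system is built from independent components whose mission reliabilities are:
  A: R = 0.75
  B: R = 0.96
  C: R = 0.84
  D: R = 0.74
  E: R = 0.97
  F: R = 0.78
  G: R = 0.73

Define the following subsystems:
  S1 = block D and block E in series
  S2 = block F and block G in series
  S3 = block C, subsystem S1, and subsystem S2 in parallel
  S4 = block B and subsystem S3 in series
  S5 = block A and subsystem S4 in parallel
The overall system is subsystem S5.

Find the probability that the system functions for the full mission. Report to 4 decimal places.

Series (D and E): 0.740000 × 0.970000 = 0.717800
Series (F and G): 0.780000 × 0.730000 = 0.569400
Parallel (C, [0.717800], and [0.569400]): 1 − (1 − 0.840000)(1 − 0.717800)(1 − 0.569400) = 0.980558
Series (B and [0.980558]): 0.960000 × 0.980558 = 0.941336
Parallel (A and [0.941336]): 1 − (1 − 0.750000)(1 − 0.941336) = 0.9853

0.9853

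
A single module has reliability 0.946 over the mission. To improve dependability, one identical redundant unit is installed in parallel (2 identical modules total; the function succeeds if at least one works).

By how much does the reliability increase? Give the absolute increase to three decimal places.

0.051

R_before = 0.946
R_after = 1 − (1 − 0.946)^2 = 0.997
ΔR = 0.997 − 0.946 = 0.051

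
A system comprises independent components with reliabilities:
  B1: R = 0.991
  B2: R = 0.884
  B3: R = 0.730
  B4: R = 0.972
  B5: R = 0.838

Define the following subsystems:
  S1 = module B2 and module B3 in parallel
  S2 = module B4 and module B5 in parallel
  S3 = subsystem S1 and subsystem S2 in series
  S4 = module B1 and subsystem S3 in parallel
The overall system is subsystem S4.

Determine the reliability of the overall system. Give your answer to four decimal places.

0.9997

Parallel (B2 and B3): 1 − (1 − 0.884000)(1 − 0.730000) = 0.968680
Parallel (B4 and B5): 1 − (1 − 0.972000)(1 − 0.838000) = 0.995464
Series ([0.968680] and [0.995464]): 0.968680 × 0.995464 = 0.964286
Parallel (B1 and [0.964286]): 1 − (1 − 0.991000)(1 − 0.964286) = 0.9997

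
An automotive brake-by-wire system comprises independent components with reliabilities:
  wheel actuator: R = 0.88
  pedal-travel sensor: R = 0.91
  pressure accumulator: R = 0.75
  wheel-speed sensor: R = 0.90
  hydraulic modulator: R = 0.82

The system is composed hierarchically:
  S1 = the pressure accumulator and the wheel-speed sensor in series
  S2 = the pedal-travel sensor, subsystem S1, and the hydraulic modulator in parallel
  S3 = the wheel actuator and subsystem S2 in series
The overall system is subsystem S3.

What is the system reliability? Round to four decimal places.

0.8754

Series (pressure accumulator and wheel-speed sensor): 0.750000 × 0.900000 = 0.675000
Parallel (pedal-travel sensor, [0.675000], and hydraulic modulator): 1 − (1 − 0.910000)(1 − 0.675000)(1 − 0.820000) = 0.994735
Series (wheel actuator and [0.994735]): 0.880000 × 0.994735 = 0.8754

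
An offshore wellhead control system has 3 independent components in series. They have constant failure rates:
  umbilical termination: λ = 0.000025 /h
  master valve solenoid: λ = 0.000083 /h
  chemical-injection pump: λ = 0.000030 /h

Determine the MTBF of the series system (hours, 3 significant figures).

Series of exponential components: λ_sys = Σ λ_i
λ_sys = 0.000025 + 0.000083 + 0.000030 = 1.3800e-04 /h
MTBF = 1 / λ_sys = 7250 h

7250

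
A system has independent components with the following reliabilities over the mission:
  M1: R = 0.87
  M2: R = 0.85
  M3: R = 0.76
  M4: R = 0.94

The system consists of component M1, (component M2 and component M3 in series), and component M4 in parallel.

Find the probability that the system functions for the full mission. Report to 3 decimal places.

0.997

Series (M2 and M3): 0.85000 × 0.76000 = 0.64600
Parallel (M1, [0.64600], and M4): 1 − (1 − 0.87000)(1 − 0.64600)(1 − 0.94000) = 0.997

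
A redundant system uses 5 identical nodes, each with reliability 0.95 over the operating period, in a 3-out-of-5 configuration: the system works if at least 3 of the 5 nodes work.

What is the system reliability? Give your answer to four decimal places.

R = Σ_{i=3}^{5} C(5,i) p^i (1−p)^{5−i} with p = 0.95
C(5,3)·0.95^3·0.05^2 = 0.021434
C(5,4)·0.95^4·0.05^1 = 0.203627
C(5,5)·0.95^5·0.05^0 = 0.773781
Sum = 0.9988

0.9988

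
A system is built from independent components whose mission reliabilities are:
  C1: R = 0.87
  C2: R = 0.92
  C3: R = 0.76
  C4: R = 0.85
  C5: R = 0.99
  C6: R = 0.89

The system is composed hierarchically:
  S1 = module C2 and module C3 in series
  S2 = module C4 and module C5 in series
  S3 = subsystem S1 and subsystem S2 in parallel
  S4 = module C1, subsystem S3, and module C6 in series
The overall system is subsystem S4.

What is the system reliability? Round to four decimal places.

0.7374

Series (C2 and C3): 0.920000 × 0.760000 = 0.699200
Series (C4 and C5): 0.850000 × 0.990000 = 0.841500
Parallel ([0.699200] and [0.841500]): 1 − (1 − 0.699200)(1 − 0.841500) = 0.952323
Series (C1, [0.952323], and C6): 0.870000 × 0.952323 × 0.890000 = 0.7374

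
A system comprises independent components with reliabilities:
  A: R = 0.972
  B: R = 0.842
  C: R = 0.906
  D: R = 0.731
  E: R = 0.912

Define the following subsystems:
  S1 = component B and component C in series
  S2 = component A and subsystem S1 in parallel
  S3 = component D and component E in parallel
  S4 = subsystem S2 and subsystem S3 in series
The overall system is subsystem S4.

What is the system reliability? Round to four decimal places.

0.9698

Series (B and C): 0.842000 × 0.906000 = 0.762852
Parallel (A and [0.762852]): 1 − (1 − 0.972000)(1 − 0.762852) = 0.993360
Parallel (D and E): 1 − (1 − 0.731000)(1 − 0.912000) = 0.976328
Series ([0.993360] and [0.976328]): 0.993360 × 0.976328 = 0.9698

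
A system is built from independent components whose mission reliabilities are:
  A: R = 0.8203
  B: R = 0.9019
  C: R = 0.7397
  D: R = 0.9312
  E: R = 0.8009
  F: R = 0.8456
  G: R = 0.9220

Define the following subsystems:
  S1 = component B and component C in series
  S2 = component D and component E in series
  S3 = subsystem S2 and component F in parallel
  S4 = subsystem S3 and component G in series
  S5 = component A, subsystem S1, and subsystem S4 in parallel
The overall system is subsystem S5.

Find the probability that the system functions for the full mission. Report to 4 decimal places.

0.9932

Series (B and C): 0.901900 × 0.739700 = 0.667135
Series (D and E): 0.931200 × 0.800900 = 0.745798
Parallel ([0.745798] and F): 1 − (1 − 0.745798)(1 − 0.845600) = 0.960751
Series ([0.960751] and G): 0.960751 × 0.922000 = 0.885812
Parallel (A, [0.667135], and [0.885812]): 1 − (1 − 0.820300)(1 − 0.667135)(1 − 0.885812) = 0.9932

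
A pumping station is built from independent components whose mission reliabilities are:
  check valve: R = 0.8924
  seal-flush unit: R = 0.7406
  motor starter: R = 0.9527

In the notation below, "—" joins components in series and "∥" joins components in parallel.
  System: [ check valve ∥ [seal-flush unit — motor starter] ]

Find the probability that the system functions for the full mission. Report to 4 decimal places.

Series (seal-flush unit and motor starter): 0.740600 × 0.952700 = 0.705570
Parallel (check valve and [0.705570]): 1 − (1 − 0.892400)(1 − 0.705570) = 0.9683

0.9683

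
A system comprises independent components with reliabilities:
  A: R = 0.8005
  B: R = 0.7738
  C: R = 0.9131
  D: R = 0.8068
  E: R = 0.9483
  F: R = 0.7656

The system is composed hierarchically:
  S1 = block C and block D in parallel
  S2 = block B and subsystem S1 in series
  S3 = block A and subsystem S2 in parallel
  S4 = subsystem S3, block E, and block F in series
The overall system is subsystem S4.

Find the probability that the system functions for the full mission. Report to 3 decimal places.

0.691

Parallel (C and D): 1 − (1 − 0.91310)(1 − 0.80680) = 0.98321
Series (B and [0.98321]): 0.77380 × 0.98321 = 0.76081
Parallel (A and [0.76081]): 1 − (1 − 0.80050)(1 − 0.76081) = 0.95228
Series ([0.95228], E, and F): 0.95228 × 0.94830 × 0.76560 = 0.691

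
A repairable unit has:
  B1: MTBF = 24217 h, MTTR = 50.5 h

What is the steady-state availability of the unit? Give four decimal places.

A(B1) = MTBF/(MTBF+MTTR) = 24217/(24217+50.5) = 0.9979

0.9979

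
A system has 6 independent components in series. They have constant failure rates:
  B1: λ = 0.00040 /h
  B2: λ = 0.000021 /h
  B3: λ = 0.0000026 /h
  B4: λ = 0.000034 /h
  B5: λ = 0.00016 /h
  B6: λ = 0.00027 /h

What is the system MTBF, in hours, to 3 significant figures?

Series of exponential components: λ_sys = Σ λ_i
λ_sys = 0.00040 + 0.000021 + 0.0000026 + 0.000034 + 0.00016 + 0.00027 = 8.8760e-04 /h
MTBF = 1 / λ_sys = 1130 h

1130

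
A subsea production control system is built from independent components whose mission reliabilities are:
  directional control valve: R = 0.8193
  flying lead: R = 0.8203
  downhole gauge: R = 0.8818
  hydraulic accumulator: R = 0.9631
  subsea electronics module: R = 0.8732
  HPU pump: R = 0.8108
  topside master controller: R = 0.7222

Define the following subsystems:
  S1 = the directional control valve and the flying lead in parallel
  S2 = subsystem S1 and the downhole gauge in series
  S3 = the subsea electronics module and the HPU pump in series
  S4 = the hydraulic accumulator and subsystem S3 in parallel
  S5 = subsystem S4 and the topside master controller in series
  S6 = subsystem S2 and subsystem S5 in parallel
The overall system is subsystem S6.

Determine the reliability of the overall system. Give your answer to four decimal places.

0.9581

Parallel (directional control valve and flying lead): 1 − (1 − 0.819300)(1 − 0.820300) = 0.967528
Series ([0.967528] and downhole gauge): 0.967528 × 0.881800 = 0.853166
Series (subsea electronics module and HPU pump): 0.873200 × 0.810800 = 0.707991
Parallel (hydraulic accumulator and [0.707991]): 1 − (1 − 0.963100)(1 − 0.707991) = 0.989225
Series ([0.989225] and topside master controller): 0.989225 × 0.722200 = 0.714418
Parallel ([0.853166] and [0.714418]): 1 − (1 − 0.853166)(1 − 0.714418) = 0.9581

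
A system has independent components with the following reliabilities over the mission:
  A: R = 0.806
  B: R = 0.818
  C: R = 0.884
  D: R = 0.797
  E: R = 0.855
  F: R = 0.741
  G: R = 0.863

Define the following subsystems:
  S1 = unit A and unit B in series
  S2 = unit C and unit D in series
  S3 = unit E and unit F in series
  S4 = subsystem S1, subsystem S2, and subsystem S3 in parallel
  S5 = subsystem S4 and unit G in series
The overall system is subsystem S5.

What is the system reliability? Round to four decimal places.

0.8312

Series (A and B): 0.806000 × 0.818000 = 0.659308
Series (C and D): 0.884000 × 0.797000 = 0.704548
Series (E and F): 0.855000 × 0.741000 = 0.633555
Parallel ([0.659308], [0.704548], and [0.633555]): 1 − (1 − 0.659308)(1 − 0.704548)(1 − 0.633555) = 0.963114
Series ([0.963114] and G): 0.963114 × 0.863000 = 0.8312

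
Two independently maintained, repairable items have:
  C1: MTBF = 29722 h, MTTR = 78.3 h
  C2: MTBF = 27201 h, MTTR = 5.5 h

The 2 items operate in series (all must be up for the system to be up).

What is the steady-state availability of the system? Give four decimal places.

A(C1) = MTBF/(MTBF+MTTR) = 29722/(29722+78.3) = 0.997373
A(C2) = MTBF/(MTBF+MTTR) = 27201/(27201+5.5) = 0.999798
Series availability: 0.997373 × 0.999798 = 0.9972

0.9972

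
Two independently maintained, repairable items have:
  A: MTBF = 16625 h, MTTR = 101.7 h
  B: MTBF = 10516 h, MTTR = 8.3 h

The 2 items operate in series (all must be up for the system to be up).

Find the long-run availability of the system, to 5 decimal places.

0.99314

A(A) = MTBF/(MTBF+MTTR) = 16625/(16625+101.7) = 0.993920
A(B) = MTBF/(MTBF+MTTR) = 10516/(10516+8.3) = 0.999211
Series availability: 0.993920 × 0.999211 = 0.99314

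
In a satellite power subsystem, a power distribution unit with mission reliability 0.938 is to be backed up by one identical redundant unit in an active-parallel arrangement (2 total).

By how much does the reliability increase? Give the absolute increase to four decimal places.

R_before = 0.938
R_after = 1 − (1 − 0.938)^2 = 0.9962
ΔR = 0.9962 − 0.938 = 0.0582

0.0582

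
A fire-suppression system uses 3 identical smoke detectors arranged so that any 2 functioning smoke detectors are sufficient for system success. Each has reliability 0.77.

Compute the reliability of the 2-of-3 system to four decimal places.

0.8656

R = Σ_{i=2}^{3} C(3,i) p^i (1−p)^{3−i} with p = 0.77
C(3,2)·0.77^2·0.23^1 = 0.409101
C(3,3)·0.77^3·0.23^0 = 0.456533
Sum = 0.8656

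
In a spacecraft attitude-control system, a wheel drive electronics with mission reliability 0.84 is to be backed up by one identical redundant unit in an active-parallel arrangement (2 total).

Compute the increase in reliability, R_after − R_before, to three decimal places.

R_before = 0.84
R_after = 1 − (1 − 0.84)^2 = 0.974
ΔR = 0.974 − 0.84 = 0.134

0.134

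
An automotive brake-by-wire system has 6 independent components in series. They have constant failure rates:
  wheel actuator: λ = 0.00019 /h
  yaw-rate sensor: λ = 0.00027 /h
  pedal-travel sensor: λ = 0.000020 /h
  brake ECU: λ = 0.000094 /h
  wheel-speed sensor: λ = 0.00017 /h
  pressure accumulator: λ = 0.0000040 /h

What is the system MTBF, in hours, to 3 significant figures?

Series of exponential components: λ_sys = Σ λ_i
λ_sys = 0.00019 + 0.00027 + 0.000020 + 0.000094 + 0.00017 + 0.0000040 = 7.4800e-04 /h
MTBF = 1 / λ_sys = 1340 h

1340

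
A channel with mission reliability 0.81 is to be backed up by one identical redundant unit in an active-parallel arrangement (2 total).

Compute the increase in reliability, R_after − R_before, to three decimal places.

R_before = 0.81
R_after = 1 − (1 − 0.81)^2 = 0.964
ΔR = 0.964 − 0.81 = 0.154

0.154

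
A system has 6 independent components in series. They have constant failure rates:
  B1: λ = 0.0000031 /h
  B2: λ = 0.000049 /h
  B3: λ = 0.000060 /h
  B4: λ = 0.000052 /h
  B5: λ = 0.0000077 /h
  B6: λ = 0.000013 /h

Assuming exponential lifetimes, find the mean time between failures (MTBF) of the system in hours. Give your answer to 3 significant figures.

5410

Series of exponential components: λ_sys = Σ λ_i
λ_sys = 0.0000031 + 0.000049 + 0.000060 + 0.000052 + 0.0000077 + 0.000013 = 1.8480e-04 /h
MTBF = 1 / λ_sys = 5410 h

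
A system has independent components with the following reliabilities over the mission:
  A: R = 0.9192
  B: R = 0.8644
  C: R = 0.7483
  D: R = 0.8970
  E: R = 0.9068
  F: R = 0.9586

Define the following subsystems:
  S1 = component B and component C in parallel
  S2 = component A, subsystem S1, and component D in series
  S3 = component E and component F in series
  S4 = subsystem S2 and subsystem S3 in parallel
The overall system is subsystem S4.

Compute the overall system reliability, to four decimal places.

Parallel (B and C): 1 − (1 − 0.864400)(1 − 0.748300) = 0.965869
Series (A, [0.965869], and D): 0.919200 × 0.965869 × 0.897000 = 0.796381
Series (E and F): 0.906800 × 0.958600 = 0.869258
Parallel ([0.796381] and [0.869258]): 1 − (1 − 0.796381)(1 − 0.869258) = 0.9734

0.9734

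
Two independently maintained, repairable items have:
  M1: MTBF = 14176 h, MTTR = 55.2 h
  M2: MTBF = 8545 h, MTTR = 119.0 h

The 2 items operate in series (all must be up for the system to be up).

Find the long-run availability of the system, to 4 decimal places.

A(M1) = MTBF/(MTBF+MTTR) = 14176/(14176+55.2) = 0.996121
A(M2) = MTBF/(MTBF+MTTR) = 8545/(8545+119.0) = 0.986265
Series availability: 0.996121 × 0.986265 = 0.9824

0.9824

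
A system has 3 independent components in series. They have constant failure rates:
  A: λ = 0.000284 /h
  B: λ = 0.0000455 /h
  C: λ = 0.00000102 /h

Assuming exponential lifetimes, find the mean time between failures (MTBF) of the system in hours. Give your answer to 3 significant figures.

3030

Series of exponential components: λ_sys = Σ λ_i
λ_sys = 0.000284 + 0.0000455 + 0.00000102 = 3.3052e-04 /h
MTBF = 1 / λ_sys = 3030 h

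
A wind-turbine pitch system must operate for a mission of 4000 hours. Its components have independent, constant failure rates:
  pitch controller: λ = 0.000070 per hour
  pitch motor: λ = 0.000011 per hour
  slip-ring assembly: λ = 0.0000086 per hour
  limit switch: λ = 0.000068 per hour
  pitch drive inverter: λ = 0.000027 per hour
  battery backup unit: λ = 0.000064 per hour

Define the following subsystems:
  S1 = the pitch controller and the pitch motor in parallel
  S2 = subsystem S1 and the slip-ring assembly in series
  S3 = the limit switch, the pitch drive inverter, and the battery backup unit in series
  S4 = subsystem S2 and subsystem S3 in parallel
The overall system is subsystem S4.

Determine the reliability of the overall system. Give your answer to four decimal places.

R(pitch controller) = exp(−0.000070 × 4000) = 0.755784
R(pitch motor) = exp(−0.000011 × 4000) = 0.956954
R(slip-ring assembly) = exp(−0.0000086 × 4000) = 0.966185
R(limit switch) = exp(−0.000068 × 4000) = 0.761854
R(pitch drive inverter) = exp(−0.000027 × 4000) = 0.897628
R(battery backup unit) = exp(−0.000064 × 4000) = 0.774142
Parallel (pitch controller and pitch motor): 1 − (1 − 0.755784)(1 − 0.956954) = 0.989487
Series ([0.989487] and slip-ring assembly): 0.989487 × 0.966185 = 0.956027
Series (limit switch, pitch drive inverter, and battery backup unit): 0.761854 × 0.897628 × 0.774142 = 0.529406
Parallel ([0.956027] and [0.529406]): 1 − (1 − 0.956027)(1 − 0.529406) = 0.9793

0.9793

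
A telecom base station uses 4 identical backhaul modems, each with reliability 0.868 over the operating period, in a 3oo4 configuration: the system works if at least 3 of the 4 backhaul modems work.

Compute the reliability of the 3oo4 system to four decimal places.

0.9129

R = Σ_{i=3}^{4} C(4,i) p^i (1−p)^{4−i} with p = 0.868
C(4,3)·0.868^3·0.132^1 = 0.345297
C(4,4)·0.868^4·0.132^0 = 0.567648
Sum = 0.9129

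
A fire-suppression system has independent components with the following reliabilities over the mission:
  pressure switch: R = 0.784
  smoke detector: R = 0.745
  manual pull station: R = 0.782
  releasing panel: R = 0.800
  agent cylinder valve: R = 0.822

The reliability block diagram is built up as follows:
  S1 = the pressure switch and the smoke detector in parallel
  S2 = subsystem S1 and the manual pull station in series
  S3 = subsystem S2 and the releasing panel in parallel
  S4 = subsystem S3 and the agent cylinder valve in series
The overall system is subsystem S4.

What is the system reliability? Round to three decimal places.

Parallel (pressure switch and smoke detector): 1 − (1 − 0.78400)(1 − 0.74500) = 0.94492
Series ([0.94492] and manual pull station): 0.94492 × 0.78200 = 0.73893
Parallel ([0.73893] and releasing panel): 1 − (1 − 0.73893)(1 − 0.80000) = 0.94779
Series ([0.94779] and agent cylinder valve): 0.94779 × 0.82200 = 0.779

0.779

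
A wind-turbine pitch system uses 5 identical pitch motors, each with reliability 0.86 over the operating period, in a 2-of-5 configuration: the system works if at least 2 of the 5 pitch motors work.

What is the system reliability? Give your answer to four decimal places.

R = Σ_{i=2}^{5} C(5,i) p^i (1−p)^{5−i} with p = 0.86
C(5,2)·0.86^2·0.14^3 = 0.020295
C(5,3)·0.86^3·0.14^2 = 0.124667
C(5,4)·0.86^4·0.14^1 = 0.382906
C(5,5)·0.86^5·0.14^0 = 0.470427
Sum = 0.9983

0.9983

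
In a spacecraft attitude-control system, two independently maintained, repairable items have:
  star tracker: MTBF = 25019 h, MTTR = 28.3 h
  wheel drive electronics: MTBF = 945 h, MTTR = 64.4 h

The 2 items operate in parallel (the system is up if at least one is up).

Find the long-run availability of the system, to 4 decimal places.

A(star tracker) = MTBF/(MTBF+MTTR) = 25019/(25019+28.3) = 0.998870
A(wheel drive electronics) = MTBF/(MTBF+MTTR) = 945/(945+64.4) = 0.936200
Parallel availability: 1 − (1 − 0.998870)(1 − 0.936200) = 0.9999

0.9999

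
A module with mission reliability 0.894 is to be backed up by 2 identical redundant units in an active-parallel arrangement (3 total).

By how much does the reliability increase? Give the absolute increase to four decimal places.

0.1048

R_before = 0.894
R_after = 1 − (1 − 0.894)^3 = 0.9988
ΔR = 0.9988 − 0.894 = 0.1048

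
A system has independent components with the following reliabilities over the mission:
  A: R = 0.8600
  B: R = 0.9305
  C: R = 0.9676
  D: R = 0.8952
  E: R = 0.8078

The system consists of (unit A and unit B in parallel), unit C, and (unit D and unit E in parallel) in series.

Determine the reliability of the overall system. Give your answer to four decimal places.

Parallel (A and B): 1 − (1 − 0.860000)(1 − 0.930500) = 0.990270
Parallel (D and E): 1 − (1 − 0.895200)(1 − 0.807800) = 0.979857
Series ([0.990270], C, and [0.979857]): 0.990270 × 0.967600 × 0.979857 = 0.9389

0.9389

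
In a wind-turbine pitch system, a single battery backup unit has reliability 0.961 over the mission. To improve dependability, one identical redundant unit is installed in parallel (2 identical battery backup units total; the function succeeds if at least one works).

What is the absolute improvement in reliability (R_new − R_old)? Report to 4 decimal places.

0.0375

R_before = 0.961
R_after = 1 − (1 − 0.961)^2 = 0.9985
ΔR = 0.9985 − 0.961 = 0.0375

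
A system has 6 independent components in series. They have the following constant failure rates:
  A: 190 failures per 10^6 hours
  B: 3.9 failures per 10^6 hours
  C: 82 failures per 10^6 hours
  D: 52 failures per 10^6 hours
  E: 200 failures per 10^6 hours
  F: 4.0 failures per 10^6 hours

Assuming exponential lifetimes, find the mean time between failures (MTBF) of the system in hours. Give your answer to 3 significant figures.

1880

Series of exponential components: λ_sys = Σ λ_i
λ_sys = 0.00019 + 0.0000039 + 0.000082 + 0.000052 + 0.00020 + 0.0000040 = 5.3190e-04 /h
MTBF = 1 / λ_sys = 1880 h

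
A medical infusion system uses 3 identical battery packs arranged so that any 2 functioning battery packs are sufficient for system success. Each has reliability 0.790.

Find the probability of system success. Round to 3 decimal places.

0.886

R = Σ_{i=2}^{3} C(3,i) p^i (1−p)^{3−i} with p = 0.790
C(3,2)·0.790^2·0.210^1 = 0.39318
C(3,3)·0.790^3·0.210^0 = 0.49304
Sum = 0.886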